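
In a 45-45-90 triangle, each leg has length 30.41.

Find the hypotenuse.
In a 45-45-90 triangle the sides are in ratio 1 : 1 : √2, so hypotenuse = leg·√2.
Hypotenuse = 30.41·√2 ≈ 30.41·1.41421 ≈ 43.0062

Hypotenuse = 30.41√2 = 43.01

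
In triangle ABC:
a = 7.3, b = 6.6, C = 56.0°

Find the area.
Two sides and the included angle (SAS): A = ½·a·b·sin(C) = ½·7.3·6.6·sin(56.0°)
sin(56.0°) ≈ 0.829038
A ≈ ½·48.18·0.829038 = 24.09·0.829038 ≈ 19.9715

Area = 19.97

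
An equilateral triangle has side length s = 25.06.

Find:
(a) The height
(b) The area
(a) The height splits the triangle into two 30-60-90 halves: h = s·√3/2 = 25.06·1.73205/2 ≈ 43.4052/2 ≈ 21.7026
(b) Area = (√3/4)·s² = (√3/4)·25.06² = (√3/4)·628.0036 ≈ 0.433013·628.0036 ≈ 271.934

Height = 21.7, Area = 271.9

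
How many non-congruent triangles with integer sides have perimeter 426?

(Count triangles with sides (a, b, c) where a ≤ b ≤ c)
Let a ≤ b ≤ c with a + b + c = 426. The only binding inequality is a + b > c, i.e. 426 − c > c, so c < 426/2; and c ≥ 426/3 since c is the largest side.
So 142 ≤ c ≤ 212. For each c, b runs from ⌈(426 − c)/2⌉ up to c (then a = 426 − b − c satisfies 1 ≤ a ≤ b automatically), giving c − ⌈(426 − c)/2⌉ + 1 choices.
Summing over c: 1 + 2 + 4 + 5 + … + 104 + 106  (71 terms, c = 142, …, 212) = 3781
Check (closed form: nearest integer to p²/48 for even p, (p+3)²/48 for odd p): 426²/48 = 181476/48 ≈ 3780.75 → 3781

3781 triangles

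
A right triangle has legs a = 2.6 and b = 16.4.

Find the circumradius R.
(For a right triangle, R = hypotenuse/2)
Hypotenuse c = √(a² + b²) = √(6.76 + 268.96) = √275.72 ≈ 16.6048
R = c/2 ≈ 16.6048/2 ≈ 8.30241

R = 8.302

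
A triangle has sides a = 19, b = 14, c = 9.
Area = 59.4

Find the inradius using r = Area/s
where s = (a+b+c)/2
s = (19 + 14 + 9)/2 = 42/2 = 21
r = Area/s = 59.4/21 ≈ 2.82857

r = 2.829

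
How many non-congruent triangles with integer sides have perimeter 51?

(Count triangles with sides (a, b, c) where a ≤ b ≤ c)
Let a ≤ b ≤ c with a + b + c = 51. The only binding inequality is a + b > c, i.e. 51 − c > c, so c < 51/2; and c ≥ 51/3 since c is the largest side.
So 17 ≤ c ≤ 25. For each c, b runs from ⌈(51 − c)/2⌉ up to c (then a = 51 − b − c satisfies 1 ≤ a ≤ b automatically), giving c − ⌈(51 − c)/2⌉ + 1 choices.
Summing over c: 1 + 2 + 4 + 5 + 7 + 8 + 10 + 11 + 13 = 61
Check (closed form: nearest integer to p²/48 for even p, (p+3)²/48 for odd p): (51+3)²/48 = 54²/48 = 2916/48 ≈ 60.75 → 61

61 triangles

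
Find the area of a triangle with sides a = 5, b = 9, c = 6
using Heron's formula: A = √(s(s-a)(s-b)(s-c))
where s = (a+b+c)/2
s = (5 + 9 + 6)/2 = 20/2 = 10
s − a = 5, s − b = 1, s − c = 4
s(s−a)(s−b)(s−c) = 10·5·1·4 = 200
Area = √200 ≈ 14.1421

s = 10.0, Area = 14.14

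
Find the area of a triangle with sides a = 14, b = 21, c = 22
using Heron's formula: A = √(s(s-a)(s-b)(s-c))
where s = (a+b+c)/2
s = (14 + 21 + 22)/2 = 57/2 = 28.5
s − a = 14.5, s − b = 7.5, s − c = 6.5
s(s−a)(s−b)(s−c) = 28.5·14.5·7.5·6.5 = 20145.9375
Area = √20145.9375 ≈ 141.936

s = 28.5, Area = 141.9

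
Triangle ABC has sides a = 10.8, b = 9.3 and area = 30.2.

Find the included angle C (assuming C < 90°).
Area = ½·a·b·sin(C)  ⇒  sin(C) = 2·Area/(a·b) = 2·30.2/(10.8·9.3) = 60.4/100.44 ≈ 0.601354
C = arcsin(0.601354) ≈ 36.9669° (taking the acute solution since C < 90°)

C = 36.97°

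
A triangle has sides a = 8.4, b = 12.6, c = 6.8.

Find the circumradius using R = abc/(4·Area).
First find the area with Heron's formula.
s = (8.4 + 12.6 + 6.8)/2 = 13.9
Area = √(s(s−a)(s−b)(s−c)) = √(13.9·5.5·1.3·7.1) ≈ √705.634 ≈ 26.5638
abc = 8.4·12.6·6.8 = 719.712
R = abc/(4·Area) ≈ 719.712/(4·26.5638) = 719.712/106.255 ≈ 6.77344

R = 6.773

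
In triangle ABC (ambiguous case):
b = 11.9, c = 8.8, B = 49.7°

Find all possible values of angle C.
b/sin(B) = c/sin(C)  ⇒  sin(C) = c·sin(B)/b = 8.8·sin(49.7°)/11.9
sin(49.7°) ≈ 0.762668
sin(C) ≈ 8.8·0.762668/11.9 ≈ 6.71148/11.9 ≈ 0.56399
Candidate 1: C₁ = arcsin(0.56399) ≈ 34.3322°  →  A = 180° − 49.7° − 34.3322° ≈ 95.9678° > 0, valid
Candidate 2: C₂ = 180° − C₁ ≈ 145.668°  →  A = 180° − 49.7° − 145.668° ≈ -15.3678° ≤ 0, not a valid triangle

C = 34.33° (one solution)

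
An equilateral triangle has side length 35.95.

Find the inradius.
r = Area/s with s the semi-perimeter.
Area = (√3/4)·35.95² = (√3/4)·1292.4025 ≈ 0.433013·1292.4025 ≈ 559.627
s = 3·35.95/2 = 53.925
r ≈ 559.627/53.925 ≈ 10.3779
(Equivalently r = side/(2√3) = 35.95/3.4641 ≈ 10.3779.)

r = 10.38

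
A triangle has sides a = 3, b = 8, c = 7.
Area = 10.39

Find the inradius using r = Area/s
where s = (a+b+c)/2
s = (3 + 8 + 7)/2 = 18/2 = 9
r = Area/s = 10.39/9 ≈ 1.15444

r = 1.154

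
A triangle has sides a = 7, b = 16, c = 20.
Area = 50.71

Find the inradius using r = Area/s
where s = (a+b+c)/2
s = (7 + 16 + 20)/2 = 43/2 = 21.5
r = Area/s = 50.71/21.5 ≈ 2.3586

r = 2.359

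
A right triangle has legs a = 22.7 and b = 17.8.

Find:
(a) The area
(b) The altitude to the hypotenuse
(a) The legs are perpendicular, so Area = ½·a·b = ½·22.7·17.8 = ½·404.06 = 202.03
(b) Hypotenuse c = √(a² + b²) = √(515.29 + 316.84) = √832.13 ≈ 28.8467
    Area = ½·c·h_c  ⇒  h_c = 2·Area/c = 404.06/28.8467 ≈ 14.0072

Area = 202.03, h_c = 14.01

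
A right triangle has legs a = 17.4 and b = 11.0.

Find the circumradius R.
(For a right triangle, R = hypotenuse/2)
Hypotenuse c = √(a² + b²) = √(302.76 + 121) = √423.76 ≈ 20.5854
R = c/2 ≈ 20.5854/2 ≈ 10.2927

R = 10.29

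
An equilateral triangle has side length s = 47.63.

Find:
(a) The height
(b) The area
(a) The height splits the triangle into two 30-60-90 halves: h = s·√3/2 = 47.63·1.73205/2 ≈ 82.4976/2 ≈ 41.2488
(b) Area = (√3/4)·s² = (√3/4)·47.63² = (√3/4)·2268.6169 ≈ 0.433013·2268.6169 ≈ 982.34

Height = 41.25, Area = 982.3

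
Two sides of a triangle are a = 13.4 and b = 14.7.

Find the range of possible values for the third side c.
Triangle inequality: |a − b| < c < a + b
|a − b| = |13.4 − 14.7| = 1.3
a + b = 13.4 + 14.7 = 28.1

1.3 < c < 28.1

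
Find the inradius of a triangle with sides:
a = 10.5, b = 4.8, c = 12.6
r = Area/s where s is the semi-perimeter.
s = (10.5 + 4.8 + 12.6)/2 = 27.9/2 = 13.95
Area = √(s(s−a)(s−b)(s−c)) = √(13.95·3.45·9.15·1.35) ≈ √594.495 ≈ 24.3823
r ≈ 24.3823/13.95 ≈ 1.74783

r = 1.748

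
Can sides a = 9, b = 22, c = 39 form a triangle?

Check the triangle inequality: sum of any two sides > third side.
a + b vs c: 9 + 22 = 31 ≤ 39  ✗
a + c vs b: 9 + 39 = 48 > 22  ✓
b + c vs a: 22 + 39 = 61 > 9  ✓

No: 9 + 22 = 31 is not > 39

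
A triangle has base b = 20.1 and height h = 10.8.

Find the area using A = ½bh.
A = ½·b·h = ½·20.1·10.8 = ½·217.08 = 108.54

Area = 108.54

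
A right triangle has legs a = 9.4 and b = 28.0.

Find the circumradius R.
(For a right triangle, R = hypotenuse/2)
Hypotenuse c = √(a² + b²) = √(88.36 + 784) = √872.36 ≈ 29.5357
R = c/2 ≈ 29.5357/2 ≈ 14.7679

R = 14.77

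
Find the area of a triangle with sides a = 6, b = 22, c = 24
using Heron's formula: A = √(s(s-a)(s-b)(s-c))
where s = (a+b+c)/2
s = (6 + 22 + 24)/2 = 52/2 = 26
s − a = 20, s − b = 4, s − c = 2
s(s−a)(s−b)(s−c) = 26·20·4·2 = 4160
Area = √4160 ≈ 64.4981

s = 26.0, Area = 64.5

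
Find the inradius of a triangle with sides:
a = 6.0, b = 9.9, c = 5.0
r = Area/s where s is the semi-perimeter.
s = (6.0 + 9.9 + 5.0)/2 = 20.9/2 = 10.45
Area = √(s(s−a)(s−b)(s−c)) = √(10.45·4.45·0.55·5.45) ≈ √139.391 ≈ 11.8064
r ≈ 11.8064/10.45 ≈ 1.1298

r = 1.13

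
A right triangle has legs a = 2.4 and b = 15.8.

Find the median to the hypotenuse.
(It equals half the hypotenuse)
Hypotenuse c = √(a² + b²) = √(5.76 + 249.64) = √255.4 ≈ 15.9812
Median to hypotenuse = c/2 ≈ 15.9812/2 ≈ 7.99062

Median = 7.991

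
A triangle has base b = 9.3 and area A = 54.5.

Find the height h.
A = ½·b·h  ⇒  h = 2A/b = 2·54.5/9.3 = 109/9.3 ≈ 11.7204

h = 11.72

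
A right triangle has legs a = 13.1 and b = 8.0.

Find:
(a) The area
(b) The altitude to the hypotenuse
(a) The legs are perpendicular, so Area = ½·a·b = ½·13.1·8.0 = ½·104.8 = 52.4
(b) Hypotenuse c = √(a² + b²) = √(171.61 + 64) = √235.61 ≈ 15.3496
    Area = ½·c·h_c  ⇒  h_c = 2·Area/c = 104.8/15.3496 ≈ 6.82754

Area = 52.4, h_c = 6.828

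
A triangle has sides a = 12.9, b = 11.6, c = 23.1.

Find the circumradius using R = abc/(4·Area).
First find the area with Heron's formula.
s = (12.9 + 11.6 + 23.1)/2 = 23.8
Area = √(s(s−a)(s−b)(s−c)) = √(23.8·10.9·12.2·0.7) ≈ √2215.45 ≈ 47.0685
abc = 12.9·11.6·23.1 = 3456.684
R = abc/(4·Area) ≈ 3456.684/(4·47.0685) = 3456.684/188.274 ≈ 18.3598

R = 18.36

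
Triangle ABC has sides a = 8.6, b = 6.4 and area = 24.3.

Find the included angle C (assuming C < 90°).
Area = ½·a·b·sin(C)  ⇒  sin(C) = 2·Area/(a·b) = 2·24.3/(8.6·6.4) = 48.6/55.04 ≈ 0.882994
C = arcsin(0.882994) ≈ 62.0057° (taking the acute solution since C < 90°)

C = 62.01°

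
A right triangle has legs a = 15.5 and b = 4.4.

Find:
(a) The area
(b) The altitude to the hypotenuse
(a) The legs are perpendicular, so Area = ½·a·b = ½·15.5·4.4 = ½·68.2 = 34.1
(b) Hypotenuse c = √(a² + b²) = √(240.25 + 19.36) = √259.61 ≈ 16.1124
    Area = ½·c·h_c  ⇒  h_c = 2·Area/c = 68.2/16.1124 ≈ 4.23276

Area = 34.1, h_c = 4.233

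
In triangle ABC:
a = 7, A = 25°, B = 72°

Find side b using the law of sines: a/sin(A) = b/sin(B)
a/sin(A) = b/sin(B)  ⇒  b = a·sin(B)/sin(A) = 7·sin(72°)/sin(25°)
sin(72°) ≈ 0.951057, sin(25°) ≈ 0.422618
b ≈ 7·0.951057/0.422618 ≈ 6.6574/0.422618 ≈ 15.7527

b = 15.75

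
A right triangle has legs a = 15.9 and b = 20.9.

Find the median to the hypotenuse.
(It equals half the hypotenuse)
Hypotenuse c = √(a² + b²) = √(252.81 + 436.81) = √689.62 ≈ 26.2606
Median to hypotenuse = c/2 ≈ 26.2606/2 ≈ 13.1303

Median = 13.13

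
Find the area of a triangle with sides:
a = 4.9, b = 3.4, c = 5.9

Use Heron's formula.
s = (4.9 + 3.4 + 5.9)/2 = 14.2/2 = 7.1
s − a = 2.2, s − b = 3.7, s − c = 1.2
s(s−a)(s−b)(s−c) = 7.1·2.2·3.7·1.2 ≈ 69.3528
Area = √69.3528 ≈ 8.32783

Area = 8.328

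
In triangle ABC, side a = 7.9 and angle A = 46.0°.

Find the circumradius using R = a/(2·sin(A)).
R = a/(2·sin(A)) = 7.9/(2·sin(46.0°))
sin(46.0°) ≈ 0.71934
R ≈ 7.9/(2·0.71934) = 7.9/1.43868 ≈ 5.49115

R = 5.491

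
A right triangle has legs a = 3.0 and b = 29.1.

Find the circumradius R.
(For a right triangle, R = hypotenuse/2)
Hypotenuse c = √(a² + b²) = √(9 + 846.81) = √855.81 ≈ 29.2542
R = c/2 ≈ 29.2542/2 ≈ 14.6271

R = 14.63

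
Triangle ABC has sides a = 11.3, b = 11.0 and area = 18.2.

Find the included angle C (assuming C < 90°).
Area = ½·a·b·sin(C)  ⇒  sin(C) = 2·Area/(a·b) = 2·18.2/(11.3·11.0) = 36.4/124.3 ≈ 0.29284
C = arcsin(0.29284) ≈ 17.0281° (taking the acute solution since C < 90°)

C = 17.03°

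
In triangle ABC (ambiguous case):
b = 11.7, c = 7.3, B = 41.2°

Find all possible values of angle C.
b/sin(B) = c/sin(C)  ⇒  sin(C) = c·sin(B)/b = 7.3·sin(41.2°)/11.7
sin(41.2°) ≈ 0.658689
sin(C) ≈ 7.3·0.658689/11.7 ≈ 4.80843/11.7 ≈ 0.410977
Candidate 1: C₁ = arcsin(0.410977) ≈ 24.2662°  →  A = 180° − 41.2° − 24.2662° ≈ 114.534° > 0, valid
Candidate 2: C₂ = 180° − C₁ ≈ 155.734°  →  A = 180° − 41.2° − 155.734° ≈ -16.9338° ≤ 0, not a valid triangle

C = 24.27° (one solution)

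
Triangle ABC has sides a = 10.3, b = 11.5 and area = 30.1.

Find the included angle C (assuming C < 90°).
Area = ½·a·b·sin(C)  ⇒  sin(C) = 2·Area/(a·b) = 2·30.1/(10.3·11.5) = 60.2/118.45 ≈ 0.508231
C = arcsin(0.508231) ≈ 30.5461° (taking the acute solution since C < 90°)

C = 30.55°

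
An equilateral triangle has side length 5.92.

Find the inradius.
r = Area/s with s the semi-perimeter.
Area = (√3/4)·5.92² = (√3/4)·35.0464 ≈ 0.433013·35.0464 ≈ 15.1755
s = 3·5.92/2 = 8.88
r ≈ 15.1755/8.88 ≈ 1.70896
(Equivalently r = side/(2√3) = 5.92/3.4641 ≈ 1.70896.)

r = 1.709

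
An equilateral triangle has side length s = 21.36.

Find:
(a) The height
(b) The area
(a) The height splits the triangle into two 30-60-90 halves: h = s·√3/2 = 21.36·1.73205/2 ≈ 36.9966/2 ≈ 18.4983
(b) Area = (√3/4)·s² = (√3/4)·21.36² = (√3/4)·456.2496 ≈ 0.433013·456.2496 ≈ 197.562

Height = 18.5, Area = 197.6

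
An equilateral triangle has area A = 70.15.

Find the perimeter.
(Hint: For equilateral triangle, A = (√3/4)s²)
A = (√3/4)s²  ⇒  s² = 4A/√3 = 4·70.15/√3 = 280.6/1.73205 ≈ 162.004
s ≈ √162.004 ≈ 12.7281
Perimeter = 3s ≈ 3·12.7281 ≈ 38.1843

Perimeter = 38.18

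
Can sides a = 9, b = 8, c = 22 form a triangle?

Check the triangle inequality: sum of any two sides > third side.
a + b vs c: 9 + 8 = 17 ≤ 22  ✗
a + c vs b: 9 + 22 = 31 > 8  ✓
b + c vs a: 8 + 22 = 30 > 9  ✓

No: 9 + 8 = 17 is not > 22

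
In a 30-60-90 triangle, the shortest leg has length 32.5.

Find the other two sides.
In a 30-60-90 triangle the sides are in ratio 1 : √3 : 2 (short leg : long leg : hypotenuse).
Long leg = 32.5·√3 ≈ 32.5·1.73205 ≈ 56.2917
Hypotenuse = 2·32.5 = 65

Long leg = 32.5√3 = 56.29, Hypotenuse = 65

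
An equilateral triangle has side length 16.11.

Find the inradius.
r = Area/s with s the semi-perimeter.
Area = (√3/4)·16.11² = (√3/4)·259.5321 ≈ 0.433013·259.5321 ≈ 112.381
s = 3·16.11/2 = 24.165
r ≈ 112.381/24.165 ≈ 4.65056
(Equivalently r = side/(2√3) = 16.11/3.4641 ≈ 4.65056.)

r = 4.651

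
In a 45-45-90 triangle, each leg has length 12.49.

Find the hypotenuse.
In a 45-45-90 triangle the sides are in ratio 1 : 1 : √2, so hypotenuse = leg·√2.
Hypotenuse = 12.49·√2 ≈ 12.49·1.41421 ≈ 17.6635

Hypotenuse = 12.49√2 = 17.66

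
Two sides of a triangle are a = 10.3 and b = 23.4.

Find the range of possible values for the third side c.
Triangle inequality: |a − b| < c < a + b
|a − b| = |10.3 − 23.4| = 13.1
a + b = 10.3 + 23.4 = 33.7

13.1 < c < 33.7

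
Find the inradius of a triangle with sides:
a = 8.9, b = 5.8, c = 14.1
r = Area/s where s is the semi-perimeter.
s = (8.9 + 5.8 + 14.1)/2 = 28.8/2 = 14.4
Area = √(s(s−a)(s−b)(s−c)) = √(14.4·5.5·8.6·0.3) ≈ √204.336 ≈ 14.2946
r ≈ 14.2946/14.4 ≈ 0.992682

r = 0.9927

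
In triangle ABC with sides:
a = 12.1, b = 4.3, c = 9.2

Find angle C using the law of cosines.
c² = a² + b² − 2ab·cos(C)  ⇒  cos(C) = (a² + b² − c²)/(2ab)
cos(C) = (12.1² + 4.3² − 9.2²)/(2·12.1·4.3) = (146.41 + 18.49 − 84.64)/104.06 = 80.26/104.06 ≈ 0.771286
C = arccos(0.771286) ≈ 39.5305°

C = 39.53°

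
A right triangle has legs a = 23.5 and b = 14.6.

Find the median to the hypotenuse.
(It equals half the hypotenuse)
Hypotenuse c = √(a² + b²) = √(552.25 + 213.16) = √765.41 ≈ 27.666
Median to hypotenuse = c/2 ≈ 27.666/2 ≈ 13.833

Median = 13.83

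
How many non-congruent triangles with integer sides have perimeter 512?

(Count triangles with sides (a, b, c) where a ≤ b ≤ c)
Let a ≤ b ≤ c with a + b + c = 512. The only binding inequality is a + b > c, i.e. 512 − c > c, so c < 512/2; and c ≥ 512/3 since c is the largest side.
So 171 ≤ c ≤ 255. For each c, b runs from ⌈(512 − c)/2⌉ up to c (then a = 512 − b − c satisfies 1 ≤ a ≤ b automatically), giving c − ⌈(512 − c)/2⌉ + 1 choices.
Summing over c: 1 + 3 + 4 + 6 + … + 126 + 127  (85 terms, c = 171, …, 255) = 5461
Check (closed form: nearest integer to p²/48 for even p, (p+3)²/48 for odd p): 512²/48 = 262144/48 ≈ 5461.33 → 5461

5461 triangles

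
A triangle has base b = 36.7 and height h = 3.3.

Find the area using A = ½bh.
A = ½·b·h = ½·36.7·3.3 = ½·121.11 = 60.555

Area = 60.555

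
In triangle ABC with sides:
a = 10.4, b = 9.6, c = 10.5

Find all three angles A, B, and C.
Law of cosines for each angle (a² = 108.16, b² = 92.16, c² = 110.25):
cos(A) = (b² + c² − a²)/(2bc) = (92.16 + 110.25 − 108.16)/(2·9.6·10.5) = 94.25/201.6 ≈ 0.46751  ⇒  A ≈ 62.1272°
cos(B) = (a² + c² − b²)/(2ac) = (108.16 + 110.25 − 92.16)/(2·10.4·10.5) = 126.25/218.4 ≈ 0.578068  ⇒  B ≈ 54.6852°
cos(C) = (a² + b² − c²)/(2ab) = (108.16 + 92.16 − 110.25)/(2·10.4·9.6) = 90.07/199.68 ≈ 0.451072  ⇒  C ≈ 63.1875°
Check: A + B + C ≈ 180°

A = 62.13°, B = 54.69°, C = 63.19°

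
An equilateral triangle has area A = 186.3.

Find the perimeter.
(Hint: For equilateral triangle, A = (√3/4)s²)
A = (√3/4)s²  ⇒  s² = 4A/√3 = 4·186.3/√3 = 745.2/1.73205 ≈ 430.241
s ≈ √430.241 ≈ 20.7423
Perimeter = 3s ≈ 3·20.7423 ≈ 62.2268

Perimeter = 62.23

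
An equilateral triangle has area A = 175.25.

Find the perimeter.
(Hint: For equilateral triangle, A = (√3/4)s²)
A = (√3/4)s²  ⇒  s² = 4A/√3 = 4·175.25/√3 = 701/1.73205 ≈ 404.723
s ≈ √404.723 ≈ 20.1177
Perimeter = 3s ≈ 3·20.1177 ≈ 60.3532

Perimeter = 60.35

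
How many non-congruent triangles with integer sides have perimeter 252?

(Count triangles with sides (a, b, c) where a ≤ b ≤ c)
Let a ≤ b ≤ c with a + b + c = 252. The only binding inequality is a + b > c, i.e. 252 − c > c, so c < 252/2; and c ≥ 252/3 since c is the largest side.
So 84 ≤ c ≤ 125. For each c, b runs from ⌈(252 − c)/2⌉ up to c (then a = 252 − b − c satisfies 1 ≤ a ≤ b automatically), giving c − ⌈(252 − c)/2⌉ + 1 choices.
Summing over c: 1 + 2 + 4 + 5 + … + 61 + 62  (42 terms, c = 84, …, 125) = 1323
Check (closed form: nearest integer to p²/48 for even p, (p+3)²/48 for odd p): 252²/48 = 63504/48 ≈ 1323.00 → 1323

1323 triangles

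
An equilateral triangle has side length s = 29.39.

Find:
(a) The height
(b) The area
(a) The height splits the triangle into two 30-60-90 halves: h = s·√3/2 = 29.39·1.73205/2 ≈ 50.905/2 ≈ 25.4525
(b) Area = (√3/4)·s² = (√3/4)·29.39² = (√3/4)·863.7721 ≈ 0.433013·863.7721 ≈ 374.024

Height = 25.45, Area = 374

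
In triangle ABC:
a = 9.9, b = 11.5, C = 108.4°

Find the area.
Two sides and the included angle (SAS): A = ½·a·b·sin(C) = ½·9.9·11.5·sin(108.4°)
sin(108.4°) ≈ 0.948876
A ≈ ½·113.85·0.948876 = 56.925·0.948876 ≈ 54.0148

Area = 54.01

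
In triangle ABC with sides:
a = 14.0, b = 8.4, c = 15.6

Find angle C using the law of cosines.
c² = a² + b² − 2ab·cos(C)  ⇒  cos(C) = (a² + b² − c²)/(2ab)
cos(C) = (14.0² + 8.4² − 15.6²)/(2·14.0·8.4) = (196 + 70.56 − 243.36)/235.2 = 23.2/235.2 ≈ 0.0986395
C = arccos(0.0986395) ≈ 84.3392°

C = 84.34°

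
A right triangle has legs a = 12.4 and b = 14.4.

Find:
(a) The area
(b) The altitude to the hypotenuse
(a) The legs are perpendicular, so Area = ½·a·b = ½·12.4·14.4 = ½·178.56 = 89.28
(b) Hypotenuse c = √(a² + b²) = √(153.76 + 207.36) = √361.12 ≈ 19.0032
    Area = ½·c·h_c  ⇒  h_c = 2·Area/c = 178.56/19.0032 ≈ 9.39633

Area = 89.28, h_c = 9.396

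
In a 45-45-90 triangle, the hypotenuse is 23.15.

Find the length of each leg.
In a 45-45-90 triangle hypotenuse = leg·√2, so leg = hypotenuse/√2.
Leg = 23.15/√2 ≈ 23.15/1.41421 ≈ 16.3695

Each leg = 16.37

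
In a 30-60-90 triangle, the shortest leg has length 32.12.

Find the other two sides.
In a 30-60-90 triangle the sides are in ratio 1 : √3 : 2 (short leg : long leg : hypotenuse).
Long leg = 32.12·√3 ≈ 32.12·1.73205 ≈ 55.6335
Hypotenuse = 2·32.12 = 64.24

Long leg = 32.12√3 = 55.63, Hypotenuse = 64.24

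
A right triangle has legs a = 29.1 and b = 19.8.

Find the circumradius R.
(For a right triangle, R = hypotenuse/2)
Hypotenuse c = √(a² + b²) = √(846.81 + 392.04) = √1238.85 ≈ 35.1973
R = c/2 ≈ 35.1973/2 ≈ 17.5987

R = 17.6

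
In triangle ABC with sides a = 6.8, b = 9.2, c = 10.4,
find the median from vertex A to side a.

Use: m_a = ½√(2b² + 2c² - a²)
m_a = ½√(2·9.2² + 2·10.4² − 6.8²) = ½√(2·84.64 + 2·108.16 − 46.24) = ½√(169.28 + 216.32 − 46.24) = ½√339.36
√339.36 ≈ 18.4217, so m_a ≈ 9.21086

m_a = 9.211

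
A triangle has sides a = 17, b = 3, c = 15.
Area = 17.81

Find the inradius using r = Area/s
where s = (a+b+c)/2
s = (17 + 3 + 15)/2 = 35/2 = 17.5
r = Area/s = 17.81/17.5 ≈ 1.01771

r = 1.018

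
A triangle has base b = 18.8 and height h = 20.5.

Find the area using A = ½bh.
A = ½·b·h = ½·18.8·20.5 = ½·385.4 = 192.7

Area = 192.7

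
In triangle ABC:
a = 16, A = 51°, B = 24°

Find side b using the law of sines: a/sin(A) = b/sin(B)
a/sin(A) = b/sin(B)  ⇒  b = a·sin(B)/sin(A) = 16·sin(24°)/sin(51°)
sin(24°) ≈ 0.406737, sin(51°) ≈ 0.777146
b ≈ 16·0.406737/0.777146 ≈ 6.50779/0.777146 ≈ 8.37396

b = 8.374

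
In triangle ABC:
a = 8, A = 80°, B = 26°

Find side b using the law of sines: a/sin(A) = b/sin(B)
a/sin(A) = b/sin(B)  ⇒  b = a·sin(B)/sin(A) = 8·sin(26°)/sin(80°)
sin(26°) ≈ 0.438371, sin(80°) ≈ 0.984808
b ≈ 8·0.438371/0.984808 ≈ 3.50697/0.984808 ≈ 3.56107

b = 3.561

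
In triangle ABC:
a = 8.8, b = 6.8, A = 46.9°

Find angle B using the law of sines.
a/sin(A) = b/sin(B)  ⇒  sin(B) = b·sin(A)/a = 6.8·sin(46.9°)/8.8
sin(46.9°) ≈ 0.730162
sin(B) ≈ 6.8·0.730162/8.8 ≈ 4.9651/8.8 ≈ 0.564216
B = arcsin(0.564216) ≈ 34.3479°
(Since b ≤ a we need B ≤ A, so the obtuse alternative 180° − 34.3479° ≈ 145.652° is rejected.)

B = 34.35°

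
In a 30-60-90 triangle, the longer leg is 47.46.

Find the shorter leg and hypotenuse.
In a 30-60-90 triangle the sides are in ratio 1 : √3 : 2, so short leg = long leg/√3 and hypotenuse = 2·(short leg).
Short leg = 47.46/√3 ≈ 47.46/1.73205 ≈ 27.401
Hypotenuse = 2·27.401 ≈ 54.8021

Short leg = 27.4, Hypotenuse = 54.8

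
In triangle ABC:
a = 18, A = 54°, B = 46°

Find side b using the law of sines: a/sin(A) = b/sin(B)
a/sin(A) = b/sin(B)  ⇒  b = a·sin(B)/sin(A) = 18·sin(46°)/sin(54°)
sin(46°) ≈ 0.71934, sin(54°) ≈ 0.809017
b ≈ 18·0.71934/0.809017 ≈ 12.9481/0.809017 ≈ 16.0048

b = 16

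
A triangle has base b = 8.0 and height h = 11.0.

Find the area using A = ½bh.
A = ½·b·h = ½·8.0·11.0 = ½·88 = 44

Area = 44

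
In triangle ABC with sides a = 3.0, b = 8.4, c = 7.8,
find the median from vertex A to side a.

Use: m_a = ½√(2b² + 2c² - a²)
m_a = ½√(2·8.4² + 2·7.8² − 3.0²) = ½√(2·70.56 + 2·60.84 − 9) = ½√(141.12 + 121.68 − 9) = ½√253.8
√253.8 ≈ 15.9311, so m_a ≈ 7.96555

m_a = 7.966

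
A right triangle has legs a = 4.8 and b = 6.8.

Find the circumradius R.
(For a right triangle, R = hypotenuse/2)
Hypotenuse c = √(a² + b²) = √(23.04 + 46.24) = √69.28 ≈ 8.32346
R = c/2 ≈ 8.32346/2 ≈ 4.16173

R = 4.162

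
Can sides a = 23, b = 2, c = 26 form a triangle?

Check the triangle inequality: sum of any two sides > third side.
a + b vs c: 23 + 2 = 25 ≤ 26  ✗
a + c vs b: 23 + 26 = 49 > 2  ✓
b + c vs a: 2 + 26 = 28 > 23  ✓

No: 23 + 2 = 25 is not > 26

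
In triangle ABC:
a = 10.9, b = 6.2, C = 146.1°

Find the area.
Two sides and the included angle (SAS): A = ½·a·b·sin(C) = ½·10.9·6.2·sin(146.1°)
sin(146.1°) ≈ 0.557745
A ≈ ½·67.58·0.557745 = 33.79·0.557745 ≈ 18.8462

Area = 18.85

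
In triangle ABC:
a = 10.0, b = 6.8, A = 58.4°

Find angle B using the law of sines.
a/sin(A) = b/sin(B)  ⇒  sin(B) = b·sin(A)/a = 6.8·sin(58.4°)/10.0
sin(58.4°) ≈ 0.851727
sin(B) ≈ 6.8·0.851727/10.0 ≈ 5.79174/10.0 ≈ 0.579174
B = arcsin(0.579174) ≈ 35.3925°
(Since b ≤ a we need B ≤ A, so the obtuse alternative 180° − 35.3925° ≈ 144.608° is rejected.)

B = 35.39°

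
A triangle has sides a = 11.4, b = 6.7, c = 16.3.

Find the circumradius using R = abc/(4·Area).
First find the area with Heron's formula.
s = (11.4 + 6.7 + 16.3)/2 = 17.2
Area = √(s(s−a)(s−b)(s−c)) = √(17.2·5.8·10.5·0.9) ≈ √942.732 ≈ 30.7039
abc = 11.4·6.7·16.3 = 1244.994
R = abc/(4·Area) ≈ 1244.994/(4·30.7039) = 1244.994/122.816 ≈ 10.1371

R = 10.14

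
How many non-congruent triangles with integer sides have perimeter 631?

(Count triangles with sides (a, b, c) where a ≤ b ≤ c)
Let a ≤ b ≤ c with a + b + c = 631. The only binding inequality is a + b > c, i.e. 631 − c > c, so c < 631/2; and c ≥ 631/3 since c is the largest side.
So 211 ≤ c ≤ 315. For each c, b runs from ⌈(631 − c)/2⌉ up to c (then a = 631 − b − c satisfies 1 ≤ a ≤ b automatically), giving c − ⌈(631 − c)/2⌉ + 1 choices.
Summing over c: 2 + 3 + 5 + 6 + … + 156 + 158  (105 terms, c = 211, …, 315) = 8374
Check (closed form: nearest integer to p²/48 for even p, (p+3)²/48 for odd p): (631+3)²/48 = 634²/48 = 401956/48 ≈ 8374.08 → 8374

8374 triangles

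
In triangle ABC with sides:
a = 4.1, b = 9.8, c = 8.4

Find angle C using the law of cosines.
c² = a² + b² − 2ab·cos(C)  ⇒  cos(C) = (a² + b² − c²)/(2ab)
cos(C) = (4.1² + 9.8² − 8.4²)/(2·4.1·9.8) = (16.81 + 96.04 − 70.56)/80.36 = 42.29/80.36 ≈ 0.526257
C = arccos(0.526257) ≈ 58.2471°

C = 58.25°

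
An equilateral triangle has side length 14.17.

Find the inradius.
r = Area/s with s the semi-perimeter.
Area = (√3/4)·14.17² = (√3/4)·200.7889 ≈ 0.433013·200.7889 ≈ 86.9441
s = 3·14.17/2 = 21.255
r ≈ 86.9441/21.255 ≈ 4.09053
(Equivalently r = side/(2√3) = 14.17/3.4641 ≈ 4.09053.)

r = 4.091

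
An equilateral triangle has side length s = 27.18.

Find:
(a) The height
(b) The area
(a) The height splits the triangle into two 30-60-90 halves: h = s·√3/2 = 27.18·1.73205/2 ≈ 47.0771/2 ≈ 23.5386
(b) Area = (√3/4)·s² = (√3/4)·27.18² = (√3/4)·738.7524 ≈ 0.433013·738.7524 ≈ 319.889

Height = 23.54, Area = 319.9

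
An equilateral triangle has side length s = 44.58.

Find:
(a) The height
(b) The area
(a) The height splits the triangle into two 30-60-90 halves: h = s·√3/2 = 44.58·1.73205/2 ≈ 77.2148/2 ≈ 38.6074
(b) Area = (√3/4)·s² = (√3/4)·44.58² = (√3/4)·1987.3764 ≈ 0.433013·1987.3764 ≈ 860.559

Height = 38.61, Area = 860.6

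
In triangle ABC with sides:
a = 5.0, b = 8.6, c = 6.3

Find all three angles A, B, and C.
Law of cosines for each angle (a² = 25, b² = 73.96, c² = 39.69):
cos(A) = (b² + c² − a²)/(2bc) = (73.96 + 39.69 − 25)/(2·8.6·6.3) = 88.65/108.36 ≈ 0.818106  ⇒  A ≈ 35.1043°
cos(B) = (a² + c² − b²)/(2ac) = (25 + 39.69 − 73.96)/(2·5.0·6.3) = -9.27/63 ≈ -0.147143  ⇒  B ≈ 98.4614°
cos(C) = (a² + b² − c²)/(2ab) = (25 + 73.96 − 39.69)/(2·5.0·8.6) = 59.27/86 ≈ 0.689186  ⇒  C ≈ 46.4343°
Check: A + B + C ≈ 180°

A = 35.1°, B = 98.46°, C = 46.43°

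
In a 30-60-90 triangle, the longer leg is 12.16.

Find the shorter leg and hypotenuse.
In a 30-60-90 triangle the sides are in ratio 1 : √3 : 2, so short leg = long leg/√3 and hypotenuse = 2·(short leg).
Short leg = 12.16/√3 ≈ 12.16/1.73205 ≈ 7.02058
Hypotenuse = 2·7.02058 ≈ 14.0412

Short leg = 7.021, Hypotenuse = 14.04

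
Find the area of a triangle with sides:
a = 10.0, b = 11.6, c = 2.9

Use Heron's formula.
s = (10.0 + 11.6 + 2.9)/2 = 24.5/2 = 12.25
s − a = 2.25, s − b = 0.65, s − c = 9.35
s(s−a)(s−b)(s−c) = 12.25·2.25·0.65·9.35 ≈ 167.511
Area = √167.511 ≈ 12.9426

Area = 12.94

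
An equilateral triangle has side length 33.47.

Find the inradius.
r = Area/s with s the semi-perimeter.
Area = (√3/4)·33.47² = (√3/4)·1120.2409 ≈ 0.433013·1120.2409 ≈ 485.079
s = 3·33.47/2 = 50.205
r ≈ 485.079/50.205 ≈ 9.66196
(Equivalently r = side/(2√3) = 33.47/3.4641 ≈ 9.66196.)

r = 9.662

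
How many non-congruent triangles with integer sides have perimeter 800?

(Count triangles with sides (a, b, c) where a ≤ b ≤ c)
Let a ≤ b ≤ c with a + b + c = 800. The only binding inequality is a + b > c, i.e. 800 − c > c, so c < 800/2; and c ≥ 800/3 since c is the largest side.
So 267 ≤ c ≤ 399. For each c, b runs from ⌈(800 − c)/2⌉ up to c (then a = 800 − b − c satisfies 1 ≤ a ≤ b automatically), giving c − ⌈(800 − c)/2⌉ + 1 choices.
Summing over c: 1 + 3 + 4 + 6 + … + 198 + 199  (133 terms, c = 267, …, 399) = 13333
Check (closed form: nearest integer to p²/48 for even p, (p+3)²/48 for odd p): 800²/48 = 640000/48 ≈ 13333.33 → 13333

13333 triangles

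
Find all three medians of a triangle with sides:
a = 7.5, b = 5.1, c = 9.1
Median formula: m_a = ½√(2b² + 2c² − a²) (and cyclically). a² = 56.25, b² = 26.01, c² = 82.81.
m_a = ½√(2·26.01 + 2·82.81 − 56.25) = ½√161.39 ≈ ½·12.7039 ≈ 6.35197
m_b = ½√(2·56.25 + 2·82.81 − 26.01) = ½√252.11 ≈ ½·15.878 ≈ 7.93899
m_c = ½√(2·56.25 + 2·26.01 − 82.81) = ½√81.71 ≈ ½·9.03936 ≈ 4.51968

m_a = 6.352, m_b = 7.939, m_c = 4.52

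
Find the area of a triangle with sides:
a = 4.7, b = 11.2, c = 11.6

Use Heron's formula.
s = (4.7 + 11.2 + 11.6)/2 = 27.5/2 = 13.75
s − a = 9.05, s − b = 2.55, s − c = 2.15
s(s−a)(s−b)(s−c) = 13.75·9.05·2.55·2.15 ≈ 682.229
Area = √682.229 ≈ 26.1195

Area = 26.12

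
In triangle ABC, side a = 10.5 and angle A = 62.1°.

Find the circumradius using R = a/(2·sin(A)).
R = a/(2·sin(A)) = 10.5/(2·sin(62.1°))
sin(62.1°) ≈ 0.883766
R ≈ 10.5/(2·0.883766) = 10.5/1.76753 ≈ 5.94049

R = 5.94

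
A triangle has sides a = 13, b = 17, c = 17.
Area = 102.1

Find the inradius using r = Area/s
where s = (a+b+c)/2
s = (13 + 17 + 17)/2 = 47/2 = 23.5
r = Area/s = 102.1/23.5 ≈ 4.34468

r = 4.345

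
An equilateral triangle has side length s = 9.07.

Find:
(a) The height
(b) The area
(a) The height splits the triangle into two 30-60-90 halves: h = s·√3/2 = 9.07·1.73205/2 ≈ 15.7097/2 ≈ 7.85485
(b) Area = (√3/4)·s² = (√3/4)·9.07² = (√3/4)·82.2649 ≈ 0.433013·82.2649 ≈ 35.6217

Height = 7.855, Area = 35.62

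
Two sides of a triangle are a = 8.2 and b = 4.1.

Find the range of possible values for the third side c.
Triangle inequality: |a − b| < c < a + b
|a − b| = |8.2 − 4.1| = 4.1
a + b = 8.2 + 4.1 = 12.3

4.1 < c < 12.3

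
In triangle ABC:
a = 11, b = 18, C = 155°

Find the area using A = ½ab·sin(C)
A = ½·a·b·sin(C) = ½·11·18·sin(155°)
sin(155°) ≈ 0.422618
A ≈ ½·198·0.422618 = 99·0.422618 ≈ 41.8392

Area = 41.84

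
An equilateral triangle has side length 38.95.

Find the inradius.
r = Area/s with s the semi-perimeter.
Area = (√3/4)·38.95² = (√3/4)·1517.1025 ≈ 0.433013·1517.1025 ≈ 656.925
s = 3·38.95/2 = 58.425
r ≈ 656.925/58.425 ≈ 11.2439
(Equivalently r = side/(2√3) = 38.95/3.4641 ≈ 11.2439.)

r = 11.24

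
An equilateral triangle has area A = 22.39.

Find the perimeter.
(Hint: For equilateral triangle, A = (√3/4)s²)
A = (√3/4)s²  ⇒  s² = 4A/√3 = 4·22.39/√3 = 89.56/1.73205 ≈ 51.7075
s ≈ √51.7075 ≈ 7.19079
Perimeter = 3s ≈ 3·7.19079 ≈ 21.5724

Perimeter = 21.57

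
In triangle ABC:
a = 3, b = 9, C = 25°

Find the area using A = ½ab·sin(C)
A = ½·a·b·sin(C) = ½·3·9·sin(25°)
sin(25°) ≈ 0.422618
A ≈ ½·27·0.422618 = 13.5·0.422618 ≈ 5.70535

Area = 5.705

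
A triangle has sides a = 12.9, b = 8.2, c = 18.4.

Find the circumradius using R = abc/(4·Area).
First find the area with Heron's formula.
s = (12.9 + 8.2 + 18.4)/2 = 19.75
Area = √(s(s−a)(s−b)(s−c)) = √(19.75·6.85·11.55·1.35) ≈ √2109.47 ≈ 45.929
abc = 12.9·8.2·18.4 = 1946.352
R = abc/(4·Area) ≈ 1946.352/(4·45.929) = 1946.352/183.716 ≈ 10.5944

R = 10.59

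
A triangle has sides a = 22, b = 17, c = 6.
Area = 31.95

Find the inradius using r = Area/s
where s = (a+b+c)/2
s = (22 + 17 + 6)/2 = 45/2 = 22.5
r = Area/s = 31.95/22.5 ≈ 1.42

r = 1.42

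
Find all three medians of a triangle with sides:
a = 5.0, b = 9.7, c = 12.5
Median formula: m_a = ½√(2b² + 2c² − a²) (and cyclically). a² = 25, b² = 94.09, c² = 156.25.
m_a = ½√(2·94.09 + 2·156.25 − 25) = ½√475.68 ≈ ½·21.8101 ≈ 10.905
m_b = ½√(2·25 + 2·156.25 − 94.09) = ½√268.41 ≈ ½·16.3832 ≈ 8.19161
m_c = ½√(2·25 + 2·94.09 − 156.25) = ½√81.93 ≈ ½·9.05152 ≈ 4.52576

m_a = 10.91, m_b = 8.192, m_c = 4.526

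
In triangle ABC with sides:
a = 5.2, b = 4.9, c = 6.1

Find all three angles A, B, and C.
Law of cosines for each angle (a² = 27.04, b² = 24.01, c² = 37.21):
cos(A) = (b² + c² − a²)/(2bc) = (24.01 + 37.21 − 27.04)/(2·4.9·6.1) = 34.18/59.78 ≈ 0.571763  ⇒  A ≈ 55.1267°
cos(B) = (a² + c² − b²)/(2ac) = (27.04 + 37.21 − 24.01)/(2·5.2·6.1) = 40.24/63.44 ≈ 0.6343  ⇒  B ≈ 50.6319°
cos(C) = (a² + b² − c²)/(2ab) = (27.04 + 24.01 − 37.21)/(2·5.2·4.9) = 13.84/50.96 ≈ 0.271586  ⇒  C ≈ 74.2414°
Check: A + B + C ≈ 180°

A = 55.13°, B = 50.63°, C = 74.24°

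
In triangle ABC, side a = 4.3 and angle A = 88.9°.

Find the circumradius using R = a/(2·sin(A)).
R = a/(2·sin(A)) = 4.3/(2·sin(88.9°))
sin(88.9°) ≈ 0.999816
R ≈ 4.3/(2·0.999816) = 4.3/1.99963 ≈ 2.1504

R = 2.15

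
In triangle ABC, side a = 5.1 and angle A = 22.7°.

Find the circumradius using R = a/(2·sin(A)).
R = a/(2·sin(A)) = 5.1/(2·sin(22.7°))
sin(22.7°) ≈ 0.385906
R ≈ 5.1/(2·0.385906) = 5.1/0.771812 ≈ 6.60783

R = 6.608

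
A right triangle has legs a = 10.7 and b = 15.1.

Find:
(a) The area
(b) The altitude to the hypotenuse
(a) The legs are perpendicular, so Area = ½·a·b = ½·10.7·15.1 = ½·161.57 = 80.785
(b) Hypotenuse c = √(a² + b²) = √(114.49 + 228.01) = √342.5 ≈ 18.5068
    Area = ½·c·h_c  ⇒  h_c = 2·Area/c = 161.57/18.5068 ≈ 8.73033

Area = 80.785, h_c = 8.73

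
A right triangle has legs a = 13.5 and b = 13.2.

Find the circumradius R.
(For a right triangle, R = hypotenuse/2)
Hypotenuse c = √(a² + b²) = √(182.25 + 174.24) = √356.49 ≈ 18.8809
R = c/2 ≈ 18.8809/2 ≈ 9.44047

R = 9.44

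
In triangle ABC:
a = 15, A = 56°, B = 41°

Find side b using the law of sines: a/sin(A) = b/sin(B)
a/sin(A) = b/sin(B)  ⇒  b = a·sin(B)/sin(A) = 15·sin(41°)/sin(56°)
sin(41°) ≈ 0.656059, sin(56°) ≈ 0.829038
b ≈ 15·0.656059/0.829038 ≈ 9.84089/0.829038 ≈ 11.8703

b = 11.87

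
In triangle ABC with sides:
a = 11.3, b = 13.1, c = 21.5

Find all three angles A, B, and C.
Law of cosines for each angle (a² = 127.69, b² = 171.61, c² = 462.25):
cos(A) = (b² + c² − a²)/(2bc) = (171.61 + 462.25 − 127.69)/(2·13.1·21.5) = 506.17/563.3 ≈ 0.89858  ⇒  A ≈ 26.028°
cos(B) = (a² + c² − b²)/(2ac) = (127.69 + 462.25 − 171.61)/(2·11.3·21.5) = 418.33/485.9 ≈ 0.860938  ⇒  B ≈ 30.5779°
cos(C) = (a² + b² − c²)/(2ab) = (127.69 + 171.61 − 462.25)/(2·11.3·13.1) = -162.95/296.06 ≈ -0.550395  ⇒  C ≈ 123.394°
Check: A + B + C ≈ 180°

A = 26.03°, B = 30.58°, C = 123.4°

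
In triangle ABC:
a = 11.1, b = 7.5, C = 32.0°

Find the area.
Two sides and the included angle (SAS): A = ½·a·b·sin(C) = ½·11.1·7.5·sin(32.0°)
sin(32.0°) ≈ 0.529919
A ≈ ½·83.25·0.529919 = 41.625·0.529919 ≈ 22.0579

Area = 22.06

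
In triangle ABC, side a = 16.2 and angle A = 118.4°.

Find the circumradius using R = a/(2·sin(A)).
R = a/(2·sin(A)) = 16.2/(2·sin(118.4°))
sin(118.4°) ≈ 0.879649
R ≈ 16.2/(2·0.879649) = 16.2/1.7593 ≈ 9.20822

R = 9.208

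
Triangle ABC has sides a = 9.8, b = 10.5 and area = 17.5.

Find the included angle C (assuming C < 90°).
Area = ½·a·b·sin(C)  ⇒  sin(C) = 2·Area/(a·b) = 2·17.5/(9.8·10.5) = 35/102.9 ≈ 0.340136
C = arcsin(0.340136) ≈ 19.8852° (taking the acute solution since C < 90°)

C = 19.89°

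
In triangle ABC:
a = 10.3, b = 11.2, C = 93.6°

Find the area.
Two sides and the included angle (SAS): A = ½·a·b·sin(C) = ½·10.3·11.2·sin(93.6°)
sin(93.6°) ≈ 0.998027
A ≈ ½·115.36·0.998027 = 57.68·0.998027 ≈ 57.5662

Area = 57.57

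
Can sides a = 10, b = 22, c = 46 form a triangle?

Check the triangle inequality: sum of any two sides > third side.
a + b vs c: 10 + 22 = 32 ≤ 46  ✗
a + c vs b: 10 + 46 = 56 > 22  ✓
b + c vs a: 22 + 46 = 68 > 10  ✓

No: 10 + 22 = 32 is not > 46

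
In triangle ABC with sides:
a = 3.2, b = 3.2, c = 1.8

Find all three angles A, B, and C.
Law of cosines for each angle (a² = 10.24, b² = 10.24, c² = 3.24):
cos(A) = (b² + c² − a²)/(2bc) = (10.24 + 3.24 − 10.24)/(2·3.2·1.8) = 3.24/11.52 ≈ 0.28125  ⇒  A ≈ 73.6652°
cos(B) = (a² + c² − b²)/(2ac) = (10.24 + 3.24 − 10.24)/(2·3.2·1.8) = 3.24/11.52 ≈ 0.28125  ⇒  B ≈ 73.6652°
cos(C) = (a² + b² − c²)/(2ab) = (10.24 + 10.24 − 3.24)/(2·3.2·3.2) = 17.24/20.48 ≈ 0.841797  ⇒  C ≈ 32.6696°
Check: A + B + C ≈ 180°

A = 73.67°, B = 73.67°, C = 32.67°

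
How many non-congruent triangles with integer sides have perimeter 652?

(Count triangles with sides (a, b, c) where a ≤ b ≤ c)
Let a ≤ b ≤ c with a + b + c = 652. The only binding inequality is a + b > c, i.e. 652 − c > c, so c < 652/2; and c ≥ 652/3 since c is the largest side.
So 218 ≤ c ≤ 325. For each c, b runs from ⌈(652 − c)/2⌉ up to c (then a = 652 − b − c satisfies 1 ≤ a ≤ b automatically), giving c − ⌈(652 − c)/2⌉ + 1 choices.
Summing over c: 2 + 3 + 5 + 6 + … + 161 + 162  (108 terms, c = 218, …, 325) = 8856
Check (closed form: nearest integer to p²/48 for even p, (p+3)²/48 for odd p): 652²/48 = 425104/48 ≈ 8856.33 → 8856

8856 triangles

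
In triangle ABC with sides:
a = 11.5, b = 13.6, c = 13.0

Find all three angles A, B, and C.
Law of cosines for each angle (a² = 132.25, b² = 184.96, c² = 169):
cos(A) = (b² + c² − a²)/(2bc) = (184.96 + 169 − 132.25)/(2·13.6·13.0) = 221.71/353.6 ≈ 0.627008  ⇒  A ≈ 51.1703°
cos(B) = (a² + c² − b²)/(2ac) = (132.25 + 169 − 184.96)/(2·11.5·13.0) = 116.29/299 ≈ 0.38893  ⇒  B ≈ 67.1121°
cos(C) = (a² + b² − c²)/(2ab) = (132.25 + 184.96 − 169)/(2·11.5·13.6) = 148.21/312.8 ≈ 0.473817  ⇒  C ≈ 61.7176°
Check: A + B + C ≈ 180°

A = 51.17°, B = 67.11°, C = 61.72°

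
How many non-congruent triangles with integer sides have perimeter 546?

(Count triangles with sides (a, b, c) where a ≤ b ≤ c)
Let a ≤ b ≤ c with a + b + c = 546. The only binding inequality is a + b > c, i.e. 546 − c > c, so c < 546/2; and c ≥ 546/3 since c is the largest side.
So 182 ≤ c ≤ 272. For each c, b runs from ⌈(546 − c)/2⌉ up to c (then a = 546 − b − c satisfies 1 ≤ a ≤ b automatically), giving c − ⌈(546 − c)/2⌉ + 1 choices.
Summing over c: 1 + 2 + 4 + 5 + … + 134 + 136  (91 terms, c = 182, …, 272) = 6211
Check (closed form: nearest integer to p²/48 for even p, (p+3)²/48 for odd p): 546²/48 = 298116/48 ≈ 6210.75 → 6211

6211 triangles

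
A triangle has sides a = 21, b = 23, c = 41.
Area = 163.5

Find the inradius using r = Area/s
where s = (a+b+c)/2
s = (21 + 23 + 41)/2 = 85/2 = 42.5
r = Area/s = 163.5/42.5 ≈ 3.84706

r = 3.847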